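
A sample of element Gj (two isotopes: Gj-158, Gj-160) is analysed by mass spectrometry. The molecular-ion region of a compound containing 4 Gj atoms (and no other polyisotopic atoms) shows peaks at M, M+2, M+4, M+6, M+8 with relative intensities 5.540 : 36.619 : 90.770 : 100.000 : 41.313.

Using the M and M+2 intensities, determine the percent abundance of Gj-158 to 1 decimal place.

If p is the fraction of Gj that is Gj-158, then I(M+2)/I(M) = [C(4,1)·p^3·(1−p)] / p^4 = 4·(1−p)/p = 36.619/5.540 = 6.6099
(1−p)/p = 6.6099/4 = 1.6525  ⇒  p = 1/(1 + 1.6525) = 0.3770
Gj-158: 37.7%, Gj-160: 62.3%.

37.7%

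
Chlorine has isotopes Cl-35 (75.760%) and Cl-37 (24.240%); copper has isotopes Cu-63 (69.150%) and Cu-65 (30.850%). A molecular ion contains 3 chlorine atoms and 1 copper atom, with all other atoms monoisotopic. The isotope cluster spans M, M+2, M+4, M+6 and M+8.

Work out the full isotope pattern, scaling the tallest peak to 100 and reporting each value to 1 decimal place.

71.1 : 100.0 : 52.3 : 12.1 : 1.0

Chlorine pattern (n=3): 0.4348304 : 0.41738208 : 0.13354464 : 0.01424288
Copper pattern (n=1): 0.6915 : 0.3085
Convolve the two distributions (both contribute in 2-u steps):
  M: 0.4348304×0.6915 = 0.300685
  M+2: 0.4348304×0.3085 + 0.41738208×0.6915 = 0.422765
  M+4: 0.41738208×0.3085 + 0.13354464×0.6915 = 0.221108
  M+6: 0.13354464×0.3085 + 0.01424288×0.6915 = 0.051047
  M+8: 0.01424288×0.3085 = 0.004394
Scale to base peak (0.422765) = 100: 71.1 : 100.0 : 52.3 : 12.1 : 1.0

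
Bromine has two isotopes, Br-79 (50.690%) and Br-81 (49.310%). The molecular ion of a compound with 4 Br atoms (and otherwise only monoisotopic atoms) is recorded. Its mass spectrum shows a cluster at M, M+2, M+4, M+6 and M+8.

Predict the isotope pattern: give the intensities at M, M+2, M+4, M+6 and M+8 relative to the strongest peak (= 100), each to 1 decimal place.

17.6 : 68.5 : 100.0 : 64.9 : 15.8

The 4 Br atoms are independent, so intensities follow the terms of (0.50690 + 0.49310)^4.
P(M) = 0.50690^4 = 0.066022
P(M+2) = 4 × 0.50690^3 × 0.49310^1 = 0.256899
P(M+4) = 6 × 0.50690^2 × 0.49310^2 = 0.374857
P(M+6) = 4 × 0.50690^1 × 0.49310^3 = 0.243101
P(M+8) = 0.49310^4 = 0.059121
The M+4 peak is largest (0.374857); scaling to 100 gives 17.6 : 68.5 : 100.0 : 64.9 : 15.8.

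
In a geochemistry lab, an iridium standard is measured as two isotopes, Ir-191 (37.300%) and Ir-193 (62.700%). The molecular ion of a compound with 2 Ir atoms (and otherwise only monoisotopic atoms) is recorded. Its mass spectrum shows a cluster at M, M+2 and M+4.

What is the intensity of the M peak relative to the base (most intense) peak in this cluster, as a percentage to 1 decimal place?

29.7%

Binomial terms of (0.37300 + 0.62700)^2: M 0.1391, M+2 0.4677, M+4 0.3931 → M+2 is the base peak.
P(M+2) = C(2,1) × 0.37300^1 × 0.62700^1 = 2 × 0.3730 × 0.6270 = 0.467742 (base)
P(M) = C(2,0) × 0.37300^2 × 0.62700^0 = 1 × 0.139129 × 1.0000 = 0.139129
Relative intensity = 0.139129 / 0.467742 × 100 = 29.7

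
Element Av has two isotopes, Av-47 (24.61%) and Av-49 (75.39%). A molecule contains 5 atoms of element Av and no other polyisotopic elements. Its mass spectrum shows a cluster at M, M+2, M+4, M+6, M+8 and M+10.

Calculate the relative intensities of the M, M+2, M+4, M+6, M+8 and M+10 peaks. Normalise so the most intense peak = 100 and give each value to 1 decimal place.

0.2 : 3.5 : 21.3 : 65.3 : 100.0 : 61.3

Each Av atom is independently Av-47 (p = 0.2461) or Av-49 (q = 0.7539); the cluster is the binomial expansion (p + q)^5.
P(M) = 0.2461^5 = 0.000903
P(M+2) = 5 × 0.2461^4 × 0.7539^1 = 0.013827
P(M+4) = 10 × 0.2461^3 × 0.7539^2 = 0.084715
P(M+6) = 10 × 0.2461^2 × 0.7539^3 = 0.259516
P(M+8) = 5 × 0.2461^1 × 0.7539^4 = 0.397500
P(M+10) = 0.7539^5 = 0.243539
The M+8 peak is largest (0.397500); scaling to 100 gives 0.2 : 3.5 : 21.3 : 65.3 : 100.0 : 61.3.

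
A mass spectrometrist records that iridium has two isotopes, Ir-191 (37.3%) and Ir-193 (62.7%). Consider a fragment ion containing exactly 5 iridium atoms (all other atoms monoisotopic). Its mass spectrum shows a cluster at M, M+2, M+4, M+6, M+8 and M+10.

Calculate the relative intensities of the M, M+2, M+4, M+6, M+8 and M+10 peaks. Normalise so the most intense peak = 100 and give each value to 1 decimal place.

2.1 : 17.7 : 59.5 : 100.0 : 84.0 : 28.3

Expanding (0.373 + 0.627)^5:
P(M) = 0.373^5 = 0.007220
P(M+2) = 5 × 0.373^4 × 0.627^1 = 0.060684
P(M+4) = 10 × 0.373^3 × 0.627^2 = 0.204015
P(M+6) = 10 × 0.373^2 × 0.627^3 = 0.342942
P(M+8) = 5 × 0.373^1 × 0.627^4 = 0.288237
P(M+10) = 0.627^5 = 0.096903
The M+6 peak is largest (0.342942); scaling to 100 gives 2.1 : 17.7 : 59.5 : 100.0 : 84.0 : 28.3.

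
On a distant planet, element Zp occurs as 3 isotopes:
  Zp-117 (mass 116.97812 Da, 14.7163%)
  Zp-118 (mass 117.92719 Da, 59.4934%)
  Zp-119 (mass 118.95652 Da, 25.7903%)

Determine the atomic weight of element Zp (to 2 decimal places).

Average mass = Σ (abundance × isotope mass) = 0.147163 × 116.97812 + 0.594934 × 117.92719 + 0.257903 × 118.95652
= 17.214851 + 70.158895 + 30.679243 = 118.052989 Da

118.05 Da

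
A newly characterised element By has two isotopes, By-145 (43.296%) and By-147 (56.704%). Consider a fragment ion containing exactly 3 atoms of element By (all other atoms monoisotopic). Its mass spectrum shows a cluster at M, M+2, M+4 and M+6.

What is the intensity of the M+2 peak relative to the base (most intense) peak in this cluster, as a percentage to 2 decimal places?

(0.43296 + 0.56704)^3 gives M 0.0812, M+2 0.3189, M+4 0.4176, M+6 0.1823; the largest is M+4.
P(M+4) = C(3,2) × 0.43296^1 × 0.56704^2 = 3 × 0.43296 × 0.32153436 = 0.417635 (base)
P(M+2) = C(3,1) × 0.43296^2 × 0.56704^1 = 3 × 0.18745436 × 0.56704 = 0.318882
Relative intensity = 0.318882 / 0.417635 × 100 = 76.35

76.35%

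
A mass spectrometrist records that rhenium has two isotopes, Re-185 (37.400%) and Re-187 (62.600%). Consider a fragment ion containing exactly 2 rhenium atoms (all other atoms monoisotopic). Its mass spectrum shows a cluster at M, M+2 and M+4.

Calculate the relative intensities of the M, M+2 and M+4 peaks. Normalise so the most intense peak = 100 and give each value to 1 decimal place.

The 2 Re atoms are independent, so intensities follow the terms of (0.37400 + 0.62600)^2.
P(M) = 0.37400^2 = 0.139876
P(M+2) = 2 × 0.37400^1 × 0.62600^1 = 0.468248
P(M+4) = 0.62600^2 = 0.391876
The M+2 peak is largest (0.468248); scaling to 100 gives 29.9 : 100.0 : 83.7.

29.9 : 100.0 : 83.7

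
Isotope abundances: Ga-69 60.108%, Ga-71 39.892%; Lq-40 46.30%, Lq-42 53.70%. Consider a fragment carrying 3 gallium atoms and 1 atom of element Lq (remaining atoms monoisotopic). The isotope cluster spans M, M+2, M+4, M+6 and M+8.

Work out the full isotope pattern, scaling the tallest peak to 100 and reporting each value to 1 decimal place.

Gallium pattern (n=3): 0.2171685 : 0.432386 : 0.2869625 : 0.063483
Element Lq pattern (n=1): 0.4630 : 0.5370
Convolve the two distributions (both contribute in 2-u steps):
  M: 0.2171685×0.4630 = 0.100549
  M+2: 0.2171685×0.5370 + 0.432386×0.4630 = 0.316814
  M+4: 0.432386×0.5370 + 0.2869625×0.4630 = 0.365055
  M+6: 0.2869625×0.5370 + 0.063483×0.4630 = 0.183491
  M+8: 0.063483×0.5370 = 0.034090
Scale to base peak (0.365055) = 100: 27.5 : 86.8 : 100.0 : 50.3 : 9.3

27.5 : 86.8 : 100.0 : 50.3 : 9.3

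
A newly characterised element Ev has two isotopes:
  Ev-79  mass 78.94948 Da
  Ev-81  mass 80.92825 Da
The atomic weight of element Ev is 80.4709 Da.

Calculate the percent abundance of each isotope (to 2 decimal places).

Let x be the fractional abundance of Ev-79; then Ev-81 has abundance 1 − x.
78.94948·x + 80.92825·(1 − x) = 80.4709
(78.94948 − 80.92825)·x = 80.4709 − 80.92825
x = -0.45735 / -1.97877 = 0.23113 → 23.11% Ev-79, 76.89% Ev-81.

Ev-79: 23.11%, Ev-81: 76.89%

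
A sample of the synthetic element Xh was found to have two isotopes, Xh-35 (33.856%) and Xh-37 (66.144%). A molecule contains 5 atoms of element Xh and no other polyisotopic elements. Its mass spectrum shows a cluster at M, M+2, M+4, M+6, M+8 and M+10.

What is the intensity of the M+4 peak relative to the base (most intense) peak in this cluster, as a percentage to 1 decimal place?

Term probabilities: M 0.0044, M+2 0.0435, M+4 0.1698, M+6 0.3317, M+8 0.3240, M+10 0.1266. Base peak = M+6.
P(M+6) = C(5,3) × 0.33856^2 × 0.66144^3 = 10 × 0.11462287 × 0.2893819 = 0.331698 (base)
P(M+4) = C(5,2) × 0.33856^3 × 0.66144^2 = 10 × 0.03880672 × 0.43750287 = 0.169781
Relative intensity = 0.169781 / 0.331698 × 100 = 51.2

51.2%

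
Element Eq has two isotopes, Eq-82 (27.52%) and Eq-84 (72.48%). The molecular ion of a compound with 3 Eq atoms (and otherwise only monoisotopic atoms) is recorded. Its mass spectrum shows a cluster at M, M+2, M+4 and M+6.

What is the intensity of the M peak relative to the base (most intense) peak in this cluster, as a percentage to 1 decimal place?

4.8%

Term probabilities: M 0.0208, M+2 0.1647, M+4 0.4337, M+6 0.3808. Base peak = M+4.
P(M+4) = C(3,2) × 0.2752^1 × 0.7248^2 = 3 × 0.2752 × 0.52533504 = 0.433717 (base)
P(M) = C(3,0) × 0.2752^3 × 0.7248^0 = 1 × 0.02084228 × 1.0000 = 0.020842
Relative intensity = 0.020842 / 0.433717 × 100 = 4.8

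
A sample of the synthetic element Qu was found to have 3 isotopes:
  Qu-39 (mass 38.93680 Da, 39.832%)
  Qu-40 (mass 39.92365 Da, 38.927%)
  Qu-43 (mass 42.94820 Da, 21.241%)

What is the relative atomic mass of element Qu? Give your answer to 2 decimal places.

40.17 Da

Ar = Σ fᵢ·mᵢ = 0.39832 × 38.93680 + 0.38927 × 39.92365 + 0.21241 × 42.94820
= 15.509306 + 15.541079 + 9.122627 = 40.173012 Da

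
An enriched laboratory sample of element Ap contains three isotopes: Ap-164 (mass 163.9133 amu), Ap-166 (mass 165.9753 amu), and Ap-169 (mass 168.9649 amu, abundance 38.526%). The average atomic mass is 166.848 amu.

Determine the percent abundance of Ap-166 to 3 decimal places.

The remaining 61.474% is split between Ap-164 (fraction x) and Ap-166 (fraction 0.61474 − x).
Substituting: 163.9133x + 165.9753(0.61474 − x) = 101.752582626
(163.9133 − 165.9753)x = -0.279073296  ⇒  x = 0.13534, y = 0.47940
Ap-164: 13.534%, Ap-166: 47.940%.

47.940%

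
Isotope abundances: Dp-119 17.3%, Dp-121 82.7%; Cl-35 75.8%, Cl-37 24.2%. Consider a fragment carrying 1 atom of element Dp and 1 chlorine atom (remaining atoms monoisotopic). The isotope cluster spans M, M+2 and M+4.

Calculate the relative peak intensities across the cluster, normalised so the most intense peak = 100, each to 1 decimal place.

19.6 : 100.0 : 29.9

Element Dp pattern (n=1): 0.1730 : 0.8270
Chlorine pattern (n=1): 0.7580 : 0.2420
Convolve the two distributions (both contribute in 2-u steps):
  M: 0.1730×0.7580 = 0.131134
  M+2: 0.1730×0.2420 + 0.8270×0.7580 = 0.668732
  M+4: 0.8270×0.2420 = 0.200134
Scale to base peak (0.668732) = 100: 19.6 : 100.0 : 29.9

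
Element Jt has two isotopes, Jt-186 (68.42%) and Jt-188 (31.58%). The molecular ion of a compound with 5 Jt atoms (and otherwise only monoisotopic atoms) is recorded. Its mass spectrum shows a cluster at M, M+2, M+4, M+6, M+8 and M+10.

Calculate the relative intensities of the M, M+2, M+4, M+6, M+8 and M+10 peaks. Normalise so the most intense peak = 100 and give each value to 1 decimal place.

Expanding (0.6842 + 0.3158)^5:
P(M) = 0.6842^5 = 0.149939
P(M+2) = 5 × 0.6842^4 × 0.3158^1 = 0.346031
P(M+4) = 10 × 0.6842^3 × 0.3158^2 = 0.319428
P(M+6) = 10 × 0.6842^2 × 0.3158^3 = 0.147436
P(M+8) = 5 × 0.6842^1 × 0.3158^4 = 0.034025
P(M+10) = 0.3158^5 = 0.003141
The M+2 peak is largest (0.346031); scaling to 100 gives 43.3 : 100.0 : 92.3 : 42.6 : 9.8 : 0.9.

43.3 : 100.0 : 92.3 : 42.6 : 9.8 : 0.9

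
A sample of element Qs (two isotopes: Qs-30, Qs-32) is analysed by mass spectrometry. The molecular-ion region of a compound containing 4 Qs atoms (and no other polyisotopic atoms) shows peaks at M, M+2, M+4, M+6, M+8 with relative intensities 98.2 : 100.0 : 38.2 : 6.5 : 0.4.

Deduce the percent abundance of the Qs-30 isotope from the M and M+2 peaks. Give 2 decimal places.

79.71%

Let p = fractional abundance of Qs-30. I(M+2)/I(M) = [C(4,1)·p^3·(1−p)] / p^4 = 4·(1−p)/p = 100.0/98.2 = 1.0183
(1−p)/p = 1.0183/4 = 0.2546  ⇒  p = 1/(1 + 0.2546) = 0.7971
Qs-30: 79.71%, Qs-32: 20.29%.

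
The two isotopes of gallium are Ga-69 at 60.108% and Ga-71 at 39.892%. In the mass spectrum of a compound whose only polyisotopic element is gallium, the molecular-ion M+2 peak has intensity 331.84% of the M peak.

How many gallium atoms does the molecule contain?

5

The M+2/M ratio from n Ga atoms is n · q/p = n · 0.39892/0.60108.
n = 3.3184 × 0.60108/0.39892 = 5.00 ≈ 5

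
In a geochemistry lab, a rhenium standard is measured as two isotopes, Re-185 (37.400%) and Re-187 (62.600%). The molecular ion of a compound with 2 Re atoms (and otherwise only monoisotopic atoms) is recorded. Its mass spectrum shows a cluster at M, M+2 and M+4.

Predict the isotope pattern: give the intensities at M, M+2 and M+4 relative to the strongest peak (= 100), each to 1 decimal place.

29.9 : 100.0 : 83.7

Each Re atom is independently Re-185 (p = 0.37400) or Re-187 (q = 0.62600); the cluster is the binomial expansion (p + q)^2.
P(M) = 0.37400^2 = 0.139876
P(M+2) = 2 × 0.37400^1 × 0.62600^1 = 0.468248
P(M+4) = 0.62600^2 = 0.391876
The M+2 peak is largest (0.468248); scaling to 100 gives 29.9 : 100.0 : 83.7.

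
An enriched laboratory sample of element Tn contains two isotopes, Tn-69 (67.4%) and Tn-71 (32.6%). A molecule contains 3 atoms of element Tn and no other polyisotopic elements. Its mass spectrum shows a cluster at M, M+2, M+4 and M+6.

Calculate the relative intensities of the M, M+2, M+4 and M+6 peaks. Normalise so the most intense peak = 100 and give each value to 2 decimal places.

68.92 : 100.00 : 48.37 : 7.80

Expanding (0.674 + 0.326)^3:
P(M) = 0.674^3 = 0.306182
P(M+2) = 3 × 0.674^2 × 0.326^1 = 0.444282
P(M+4) = 3 × 0.674^1 × 0.326^2 = 0.214890
P(M+6) = 0.326^3 = 0.034646
The M+2 peak is largest (0.444282); scaling to 100 gives 68.92 : 100.00 : 48.37 : 7.80.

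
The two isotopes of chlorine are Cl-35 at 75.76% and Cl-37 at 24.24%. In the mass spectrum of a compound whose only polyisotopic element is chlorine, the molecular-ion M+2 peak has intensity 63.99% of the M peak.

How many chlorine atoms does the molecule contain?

2

With n Cl atoms, P(M+2)/P(M) = C(n,1)·p^(n−1)q / p^n = n·q/p = n · 0.2424/0.7576.
n = 0.6399 × 0.7576/0.2424 = 2.00 ≈ 2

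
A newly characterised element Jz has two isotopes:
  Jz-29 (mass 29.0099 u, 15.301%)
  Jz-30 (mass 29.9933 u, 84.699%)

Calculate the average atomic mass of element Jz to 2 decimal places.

Ar = Σ fᵢ·mᵢ = 0.15301 × 29.0099 + 0.84699 × 29.9933
= 4.43880 + 25.40403 = 29.84283 u

29.84 u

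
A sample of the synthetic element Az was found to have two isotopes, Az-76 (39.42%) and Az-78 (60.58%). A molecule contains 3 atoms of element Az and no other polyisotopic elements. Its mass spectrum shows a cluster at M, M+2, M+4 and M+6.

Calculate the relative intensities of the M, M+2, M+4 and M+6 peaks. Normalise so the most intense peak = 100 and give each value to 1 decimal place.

14.1 : 65.1 : 100.0 : 51.2

The 3 Az atoms are independent, so intensities follow the terms of (0.3942 + 0.6058)^3.
P(M) = 0.3942^3 = 0.061256
P(M+2) = 3 × 0.3942^2 × 0.6058^1 = 0.282412
P(M+4) = 3 × 0.3942^1 × 0.6058^2 = 0.434007
P(M+6) = 0.6058^3 = 0.222325
The M+4 peak is largest (0.434007); scaling to 100 gives 14.1 : 65.1 : 100.0 : 51.2.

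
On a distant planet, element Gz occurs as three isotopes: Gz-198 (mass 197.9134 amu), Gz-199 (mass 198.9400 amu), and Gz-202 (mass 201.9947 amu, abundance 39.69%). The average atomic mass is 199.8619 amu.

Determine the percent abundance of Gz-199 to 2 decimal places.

The remaining 60.31% is split between Gz-198 (fraction x) and Gz-199 (fraction 0.6031 − x).
Substituting: 197.9134x + 198.9400(0.6031 − x) = 119.69020357
(197.9134 − 198.9400)x = -0.29051043  ⇒  x = 0.28298, y = 0.32012
Gz-198: 28.30%, Gz-199: 32.01%.

32.01%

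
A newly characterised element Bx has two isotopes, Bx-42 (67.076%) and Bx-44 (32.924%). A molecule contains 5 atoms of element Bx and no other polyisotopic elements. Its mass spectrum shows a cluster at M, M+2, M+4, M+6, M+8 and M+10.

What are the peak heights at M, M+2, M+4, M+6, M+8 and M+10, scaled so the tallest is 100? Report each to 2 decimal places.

40.75 : 100.00 : 98.17 : 48.19 : 11.83 : 1.16

The 5 Bx atoms are independent, so intensities follow the terms of (0.67076 + 0.32924)^5.
P(M) = 0.67076^5 = 0.135780
P(M+2) = 5 × 0.67076^4 × 0.32924^1 = 0.333235
P(M+4) = 10 × 0.67076^3 × 0.32924^2 = 0.327135
P(M+6) = 10 × 0.67076^2 × 0.32924^3 = 0.160573
P(M+8) = 5 × 0.67076^1 × 0.32924^4 = 0.039408
P(M+10) = 0.32924^5 = 0.003869
The M+2 peak is largest (0.333235); scaling to 100 gives 40.75 : 100.00 : 98.17 : 48.19 : 11.83 : 1.16.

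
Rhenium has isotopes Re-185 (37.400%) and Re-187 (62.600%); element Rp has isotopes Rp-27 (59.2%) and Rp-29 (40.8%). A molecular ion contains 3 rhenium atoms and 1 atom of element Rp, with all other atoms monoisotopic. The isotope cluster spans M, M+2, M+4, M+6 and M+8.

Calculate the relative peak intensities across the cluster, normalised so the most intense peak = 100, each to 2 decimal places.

8.43 : 48.13 : 100.00 : 88.34 : 27.24

Rhenium pattern (n=3): 0.05231362 : 0.26268713 : 0.43968487 : 0.24531438
Element Rp pattern (n=1): 0.5920 : 0.4080
Convolve the two distributions (both contribute in 2-u steps):
  M: 0.05231362×0.5920 = 0.030970
  M+2: 0.05231362×0.4080 + 0.26268713×0.5920 = 0.176855
  M+4: 0.26268713×0.4080 + 0.43968487×0.5920 = 0.367470
  M+6: 0.43968487×0.4080 + 0.24531438×0.5920 = 0.324618
  M+8: 0.24531438×0.4080 = 0.100088
Scale to base peak (0.367470) = 100: 8.43 : 48.13 : 100.00 : 88.34 : 27.24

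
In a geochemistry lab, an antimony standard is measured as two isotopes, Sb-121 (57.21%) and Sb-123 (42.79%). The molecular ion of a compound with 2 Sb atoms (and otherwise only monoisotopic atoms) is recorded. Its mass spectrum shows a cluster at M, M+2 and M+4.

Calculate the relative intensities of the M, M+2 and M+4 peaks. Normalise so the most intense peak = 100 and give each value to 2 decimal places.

66.85 : 100.00 : 37.40

Each Sb atom is independently Sb-121 (p = 0.5721) or Sb-123 (q = 0.4279); the cluster is the binomial expansion (p + q)^2.
P(M) = 0.5721^2 = 0.327298
P(M+2) = 2 × 0.5721^1 × 0.4279^1 = 0.489603
P(M+4) = 0.4279^2 = 0.183098
The M+2 peak is largest (0.489603); scaling to 100 gives 66.85 : 100.00 : 37.40.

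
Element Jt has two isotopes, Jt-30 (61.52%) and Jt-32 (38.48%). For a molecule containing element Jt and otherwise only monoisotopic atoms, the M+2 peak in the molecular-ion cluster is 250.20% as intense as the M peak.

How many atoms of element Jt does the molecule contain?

4

The M+2/M ratio from n Jt atoms is n · q/p = n · 0.3848/0.6152.
n = 2.5020 × 0.6152/0.3848 = 4.00 ≈ 4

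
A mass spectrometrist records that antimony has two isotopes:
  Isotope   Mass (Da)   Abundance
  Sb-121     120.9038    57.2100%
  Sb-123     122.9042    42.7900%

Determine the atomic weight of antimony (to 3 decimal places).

Ar = Σ fᵢ·mᵢ = 0.572100 × 120.9038 + 0.427900 × 122.9042
= 69.16906 + 52.59071 = 121.75977 Da

121.760 Da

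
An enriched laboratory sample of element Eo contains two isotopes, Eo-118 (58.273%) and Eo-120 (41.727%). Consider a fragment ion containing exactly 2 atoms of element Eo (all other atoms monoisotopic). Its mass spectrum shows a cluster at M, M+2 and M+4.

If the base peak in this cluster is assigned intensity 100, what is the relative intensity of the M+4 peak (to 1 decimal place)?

35.8

(0.58273 + 0.41727)^2 gives M 0.3396, M+2 0.4863, M+4 0.1741; the largest is M+2.
P(M+2) = C(2,1) × 0.58273^1 × 0.41727^1 = 2 × 0.58273 × 0.41727 = 0.486311 (base)
P(M+4) = C(2,2) × 0.58273^0 × 0.41727^2 = 1 × 1.0000 × 0.17411425 = 0.174114
Relative intensity = 0.174114 / 0.486311 × 100 = 35.8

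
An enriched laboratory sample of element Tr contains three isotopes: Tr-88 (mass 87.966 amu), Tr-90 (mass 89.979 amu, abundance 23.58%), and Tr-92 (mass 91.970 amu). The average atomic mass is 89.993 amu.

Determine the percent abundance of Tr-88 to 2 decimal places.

37.65%

Let x and y be the fractions of Tr-88 and Tr-92. Then x + y = 1 − 0.2358 = 0.7642 and 87.966x + 91.970y = 89.993 − 0.2358×89.979 = 68.7759518.
Substituting: 87.966x + 91.970(0.7642 − x) = 68.7759518
(87.966 − 91.970)x = -1.5075222  ⇒  x = 0.37650, y = 0.38770
Tr-88: 37.65%, Tr-92: 38.77%.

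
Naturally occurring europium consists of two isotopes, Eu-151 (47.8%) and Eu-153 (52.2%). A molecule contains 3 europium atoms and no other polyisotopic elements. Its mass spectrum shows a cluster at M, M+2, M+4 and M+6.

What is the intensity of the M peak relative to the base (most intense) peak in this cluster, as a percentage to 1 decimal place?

Binomial terms of (0.478 + 0.522)^3: M 0.1092, M+2 0.3578, M+4 0.3907, M+6 0.1422 → M+4 is the base peak.
P(M+4) = C(3,2) × 0.478^1 × 0.522^2 = 3 × 0.4780 × 0.272484 = 0.390742 (base)
P(M) = C(3,0) × 0.478^3 × 0.522^0 = 1 × 0.10921535 × 1.0000 = 0.109215
Relative intensity = 0.109215 / 0.390742 × 100 = 28.0

28.0%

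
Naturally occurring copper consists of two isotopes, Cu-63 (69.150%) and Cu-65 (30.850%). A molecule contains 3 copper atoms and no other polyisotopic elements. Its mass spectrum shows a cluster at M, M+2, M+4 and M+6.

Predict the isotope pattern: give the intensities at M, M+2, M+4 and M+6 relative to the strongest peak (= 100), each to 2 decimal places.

74.72 : 100.00 : 44.61 : 6.63

The 3 Cu atoms are independent, so intensities follow the terms of (0.69150 + 0.30850)^3.
P(M) = 0.69150^3 = 0.330656
P(M+2) = 3 × 0.69150^2 × 0.30850^1 = 0.442548
P(M+4) = 3 × 0.69150^1 × 0.30850^2 = 0.197435
P(M+6) = 0.30850^3 = 0.029361
The M+2 peak is largest (0.442548); scaling to 100 gives 74.72 : 100.00 : 44.61 : 6.63.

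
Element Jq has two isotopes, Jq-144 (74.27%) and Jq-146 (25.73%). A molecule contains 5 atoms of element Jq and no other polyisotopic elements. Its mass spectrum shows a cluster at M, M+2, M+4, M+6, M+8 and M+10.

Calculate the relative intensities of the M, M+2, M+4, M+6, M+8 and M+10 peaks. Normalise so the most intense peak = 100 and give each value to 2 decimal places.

57.73 : 100.00 : 69.29 : 24.00 : 4.16 : 0.29

The 5 Jq atoms are independent, so intensities follow the terms of (0.7427 + 0.2573)^5.
P(M) = 0.7427^5 = 0.225978
P(M+2) = 5 × 0.7427^4 × 0.2573^1 = 0.391438
P(M+4) = 10 × 0.7427^3 × 0.2573^2 = 0.271219
P(M+6) = 10 × 0.7427^2 × 0.2573^3 = 0.093961
P(M+8) = 5 × 0.7427^1 × 0.2573^4 = 0.016276
P(M+10) = 0.2573^5 = 0.001128
The M+2 peak is largest (0.391438); scaling to 100 gives 57.73 : 100.00 : 69.29 : 24.00 : 4.16 : 0.29.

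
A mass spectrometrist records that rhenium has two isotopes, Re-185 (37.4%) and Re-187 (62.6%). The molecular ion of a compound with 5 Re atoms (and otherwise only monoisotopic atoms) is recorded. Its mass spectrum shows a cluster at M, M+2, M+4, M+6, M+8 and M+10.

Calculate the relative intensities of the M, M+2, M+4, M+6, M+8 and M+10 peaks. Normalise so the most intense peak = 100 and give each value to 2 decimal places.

2.13 : 17.85 : 59.74 : 100.00 : 83.69 : 28.02

The 5 Re atoms are independent, so intensities follow the terms of (0.374 + 0.626)^5.
P(M) = 0.374^5 = 0.007317
P(M+2) = 5 × 0.374^4 × 0.626^1 = 0.061239
P(M+4) = 10 × 0.374^3 × 0.626^2 = 0.205005
P(M+6) = 10 × 0.374^2 × 0.626^3 = 0.343136
P(M+8) = 5 × 0.374^1 × 0.626^4 = 0.287170
P(M+10) = 0.626^5 = 0.096133
The M+6 peak is largest (0.343136); scaling to 100 gives 2.13 : 17.85 : 59.74 : 100.00 : 83.69 : 28.02.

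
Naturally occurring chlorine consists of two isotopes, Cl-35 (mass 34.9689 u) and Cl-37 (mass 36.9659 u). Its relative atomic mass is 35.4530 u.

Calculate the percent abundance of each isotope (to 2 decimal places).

With x = fraction of Cl-35 (so Cl-37 is 1 − x):
34.9689·x + 36.9659·(1 − x) = 35.4530
(34.9689 − 36.9659)·x = 35.4530 − 36.9659
x = -1.5129 / -1.9970 = 0.75759 → 75.76% Cl-35, 24.24% Cl-37.

Cl-35: 75.76%, Cl-37: 24.24%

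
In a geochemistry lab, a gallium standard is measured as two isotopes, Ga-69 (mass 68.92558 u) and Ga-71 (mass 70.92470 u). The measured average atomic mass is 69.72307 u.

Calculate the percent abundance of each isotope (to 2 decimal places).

With x = fraction of Ga-69 (so Ga-71 is 1 − x):
68.92558·x + 70.92470·(1 − x) = 69.72307
(68.92558 − 70.92470)·x = 69.72307 − 70.92470
x = -1.20163 / -1.99912 = 0.60108 → 60.11% Ga-69, 39.89% Ga-71.

Ga-69: 60.11%, Ga-71: 39.89%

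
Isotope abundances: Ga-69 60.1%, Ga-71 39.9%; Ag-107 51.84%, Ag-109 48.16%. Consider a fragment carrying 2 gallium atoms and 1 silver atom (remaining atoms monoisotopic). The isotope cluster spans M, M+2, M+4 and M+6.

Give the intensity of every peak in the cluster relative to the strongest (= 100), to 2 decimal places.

Gallium pattern (n=2): 0.361201 : 0.479598 : 0.159201
Silver pattern (n=1): 0.5184 : 0.4816
Convolve the two distributions (both contribute in 2-u steps):
  M: 0.361201×0.5184 = 0.187247
  M+2: 0.361201×0.4816 + 0.479598×0.5184 = 0.422578
  M+4: 0.479598×0.4816 + 0.159201×0.5184 = 0.313504
  M+6: 0.159201×0.4816 = 0.076671
Scale to base peak (0.422578) = 100: 44.31 : 100.00 : 74.19 : 18.14

44.31 : 100.00 : 74.19 : 18.14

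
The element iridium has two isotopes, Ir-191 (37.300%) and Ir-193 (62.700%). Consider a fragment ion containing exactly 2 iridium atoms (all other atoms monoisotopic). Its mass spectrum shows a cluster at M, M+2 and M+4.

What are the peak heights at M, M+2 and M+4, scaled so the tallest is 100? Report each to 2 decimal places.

The 2 Ir atoms are independent, so intensities follow the terms of (0.37300 + 0.62700)^2.
P(M) = 0.37300^2 = 0.139129
P(M+2) = 2 × 0.37300^1 × 0.62700^1 = 0.467742
P(M+4) = 0.62700^2 = 0.393129
The M+2 peak is largest (0.467742); scaling to 100 gives 29.74 : 100.00 : 84.05.

29.74 : 100.00 : 84.05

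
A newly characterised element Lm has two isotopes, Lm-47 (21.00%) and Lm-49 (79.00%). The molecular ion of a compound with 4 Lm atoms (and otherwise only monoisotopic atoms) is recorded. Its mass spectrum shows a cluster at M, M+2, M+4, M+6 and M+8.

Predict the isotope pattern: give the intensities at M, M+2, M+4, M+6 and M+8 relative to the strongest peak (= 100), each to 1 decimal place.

0.5 : 7.1 : 39.9 : 100.0 : 94.0

The 4 Lm atoms are independent, so intensities follow the terms of (0.2100 + 0.7900)^4.
P(M) = 0.2100^4 = 0.001945
P(M+2) = 4 × 0.2100^3 × 0.7900^1 = 0.029265
P(M+4) = 6 × 0.2100^2 × 0.7900^2 = 0.165137
P(M+6) = 4 × 0.2100^1 × 0.7900^3 = 0.414153
P(M+8) = 0.7900^4 = 0.389501
The M+6 peak is largest (0.414153); scaling to 100 gives 0.5 : 7.1 : 39.9 : 100.0 : 94.0.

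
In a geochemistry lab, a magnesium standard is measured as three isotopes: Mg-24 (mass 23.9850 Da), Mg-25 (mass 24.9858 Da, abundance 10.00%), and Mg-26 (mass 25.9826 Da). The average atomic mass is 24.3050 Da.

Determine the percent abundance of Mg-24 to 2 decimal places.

78.99%

The remaining 90.00% is split between Mg-24 (fraction x) and Mg-26 (fraction 0.9000 − x).
Substituting: 23.9850x + 25.9826(0.9000 − x) = 21.80642
(23.9850 − 25.9826)x = -1.57792  ⇒  x = 0.78991, y = 0.11009
Mg-24: 78.99%, Mg-26: 11.01%.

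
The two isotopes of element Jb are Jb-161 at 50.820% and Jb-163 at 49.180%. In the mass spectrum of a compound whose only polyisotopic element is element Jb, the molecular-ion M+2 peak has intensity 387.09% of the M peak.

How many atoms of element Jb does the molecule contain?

For n independent Jb atoms, I(M+2)/I(M) = n · (abundance Jb-163) / (abundance Jb-161) = n · 0.49180/0.50820.
n = 3.8709 × 0.50820/0.49180 = 4.00 ≈ 4

4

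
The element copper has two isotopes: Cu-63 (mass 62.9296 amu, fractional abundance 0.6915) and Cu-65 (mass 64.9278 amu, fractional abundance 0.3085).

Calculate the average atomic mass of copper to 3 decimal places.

Average mass = Σ (abundance × isotope mass) = 0.6915 × 62.9296 + 0.3085 × 64.9278
= 43.51582 + 20.03023 = 63.54605 amu

63.546 amu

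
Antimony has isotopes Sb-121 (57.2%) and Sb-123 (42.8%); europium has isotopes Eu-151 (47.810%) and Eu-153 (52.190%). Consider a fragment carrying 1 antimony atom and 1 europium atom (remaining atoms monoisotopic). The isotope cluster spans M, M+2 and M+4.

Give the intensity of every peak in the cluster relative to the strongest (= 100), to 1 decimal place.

54.4 : 100.0 : 44.4

Antimony pattern (n=1): 0.5720 : 0.4280
Europium pattern (n=1): 0.4781 : 0.5219
Convolve the two distributions (both contribute in 2-u steps):
  M: 0.5720×0.4781 = 0.273473
  M+2: 0.5720×0.5219 + 0.4280×0.4781 = 0.503154
  M+4: 0.4280×0.5219 = 0.223373
Scale to base peak (0.503154) = 100: 54.4 : 100.0 : 44.4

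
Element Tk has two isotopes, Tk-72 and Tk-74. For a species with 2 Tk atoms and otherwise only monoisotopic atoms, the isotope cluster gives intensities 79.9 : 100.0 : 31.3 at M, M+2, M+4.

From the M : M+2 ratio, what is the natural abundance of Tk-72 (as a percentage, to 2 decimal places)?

61.51%

If p is the fraction of Tk that is Tk-72, then I(M+2)/I(M) = [C(2,1)·p^1·(1−p)] / p^2 = 2·(1−p)/p = 100.0/79.9 = 1.2516
(1−p)/p = 1.2516/2 = 0.6258  ⇒  p = 1/(1 + 0.6258) = 0.6151
Tk-72: 61.51%, Tk-74: 38.49%.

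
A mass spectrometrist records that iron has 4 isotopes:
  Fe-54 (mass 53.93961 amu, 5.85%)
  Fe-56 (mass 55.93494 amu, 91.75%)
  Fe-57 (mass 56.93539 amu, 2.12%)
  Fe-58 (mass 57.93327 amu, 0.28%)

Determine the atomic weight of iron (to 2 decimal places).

The abundance-weighted mean is 0.0585 × 53.93961 + 0.9175 × 55.93494 + 0.0212 × 56.93539 + 0.0028 × 57.93327
= 3.155467 + 51.320307 + 1.207030 + 0.162213 = 55.845017 amu

55.85 amu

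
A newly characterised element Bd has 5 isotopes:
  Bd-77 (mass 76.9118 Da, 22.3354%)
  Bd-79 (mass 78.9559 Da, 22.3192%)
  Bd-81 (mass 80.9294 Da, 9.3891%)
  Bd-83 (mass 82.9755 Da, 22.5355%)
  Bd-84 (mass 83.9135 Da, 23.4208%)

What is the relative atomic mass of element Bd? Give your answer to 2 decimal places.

Ar = Σ fᵢ·mᵢ = 0.223354 × 76.9118 + 0.223192 × 78.9559 + 0.093891 × 80.9294 + 0.225355 × 82.9755 + 0.234208 × 83.9135
= 17.17856 + 17.62233 + 7.59854 + 18.69894 + 19.65321 = 80.75158 Da

80.75 Da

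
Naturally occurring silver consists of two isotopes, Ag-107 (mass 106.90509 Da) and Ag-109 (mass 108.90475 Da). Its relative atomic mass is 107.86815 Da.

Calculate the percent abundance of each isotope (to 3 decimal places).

Ag-107: 51.839%, Ag-109: 48.161%

With x = fraction of Ag-107 (so Ag-109 is 1 − x):
106.90509·x + 108.90475·(1 − x) = 107.86815
(106.90509 − 108.90475)·x = 107.86815 − 108.90475
x = -1.03660 / -1.99966 = 0.51839 → 51.839% Ag-107, 48.161% Ag-109.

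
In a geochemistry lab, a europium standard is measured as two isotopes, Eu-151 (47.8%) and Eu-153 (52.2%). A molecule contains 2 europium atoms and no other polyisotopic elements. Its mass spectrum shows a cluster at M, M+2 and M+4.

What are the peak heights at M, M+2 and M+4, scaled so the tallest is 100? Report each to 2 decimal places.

45.79 : 100.00 : 54.60

Each Eu atom is independently Eu-151 (p = 0.478) or Eu-153 (q = 0.522); the cluster is the binomial expansion (p + q)^2.
P(M) = 0.478^2 = 0.228484
P(M+2) = 2 × 0.478^1 × 0.522^1 = 0.499032
P(M+4) = 0.522^2 = 0.272484
The M+2 peak is largest (0.499032); scaling to 100 gives 45.79 : 100.00 : 54.60.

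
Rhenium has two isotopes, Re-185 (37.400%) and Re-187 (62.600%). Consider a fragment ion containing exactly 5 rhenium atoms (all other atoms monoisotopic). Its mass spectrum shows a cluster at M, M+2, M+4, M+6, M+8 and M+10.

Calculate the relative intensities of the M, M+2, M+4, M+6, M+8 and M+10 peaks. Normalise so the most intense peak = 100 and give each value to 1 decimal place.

2.1 : 17.8 : 59.7 : 100.0 : 83.7 : 28.0

The 5 Re atoms are independent, so intensities follow the terms of (0.37400 + 0.62600)^5.
P(M) = 0.37400^5 = 0.007317
P(M+2) = 5 × 0.37400^4 × 0.62600^1 = 0.061239
P(M+4) = 10 × 0.37400^3 × 0.62600^2 = 0.205005
P(M+6) = 10 × 0.37400^2 × 0.62600^3 = 0.343136
P(M+8) = 5 × 0.37400^1 × 0.62600^4 = 0.287170
P(M+10) = 0.62600^5 = 0.096133
The M+6 peak is largest (0.343136); scaling to 100 gives 2.1 : 17.8 : 59.7 : 100.0 : 83.7 : 28.0.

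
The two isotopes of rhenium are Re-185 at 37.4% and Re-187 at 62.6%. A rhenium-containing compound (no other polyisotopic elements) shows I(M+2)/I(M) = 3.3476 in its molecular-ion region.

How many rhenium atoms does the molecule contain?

For n independent Re atoms, I(M+2)/I(M) = n · (abundance Re-187) / (abundance Re-185) = n · 0.626/0.374.
n = 3.3476 × 0.374/0.626 = 2.00 ≈ 2

2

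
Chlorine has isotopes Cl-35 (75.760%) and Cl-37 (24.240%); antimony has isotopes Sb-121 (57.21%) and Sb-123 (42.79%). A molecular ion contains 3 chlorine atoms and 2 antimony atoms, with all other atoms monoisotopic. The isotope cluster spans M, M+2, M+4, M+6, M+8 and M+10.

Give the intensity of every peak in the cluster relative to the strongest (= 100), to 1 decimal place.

40.7 : 100.0 : 93.8 : 41.9 : 9.0 : 0.7

Chlorine pattern (n=3): 0.4348304 : 0.41738208 : 0.13354464 : 0.01424288
Antimony pattern (n=2): 0.32729841 : 0.48960318 : 0.18309841
Convolve the two distributions (both contribute in 2-u steps):
  M: 0.4348304×0.32729841 = 0.142319
  M+2: 0.4348304×0.48960318 + 0.41738208×0.32729841 = 0.349503
  M+4: 0.4348304×0.18309841 + 0.41738208×0.48960318 + 0.13354464×0.32729841 = 0.327677
  M+6: 0.41738208×0.18309841 + 0.13354464×0.48960318 + 0.01424288×0.32729841 = 0.146468
  M+8: 0.13354464×0.18309841 + 0.01424288×0.48960318 = 0.031425
  M+10: 0.01424288×0.18309841 = 0.002608
Scale to base peak (0.349503) = 100: 40.7 : 100.0 : 93.8 : 41.9 : 9.0 : 0.7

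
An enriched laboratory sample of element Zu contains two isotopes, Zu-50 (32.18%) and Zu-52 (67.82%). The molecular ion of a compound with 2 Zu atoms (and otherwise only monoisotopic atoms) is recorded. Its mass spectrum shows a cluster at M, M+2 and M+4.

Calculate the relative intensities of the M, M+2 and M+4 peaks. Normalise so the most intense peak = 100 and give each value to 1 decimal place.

22.5 : 94.9 : 100.0

The 2 Zu atoms are independent, so intensities follow the terms of (0.3218 + 0.6782)^2.
P(M) = 0.3218^2 = 0.103555
P(M+2) = 2 × 0.3218^1 × 0.6782^1 = 0.436490
P(M+4) = 0.6782^2 = 0.459955
The M+4 peak is largest (0.459955); scaling to 100 gives 22.5 : 94.9 : 100.0.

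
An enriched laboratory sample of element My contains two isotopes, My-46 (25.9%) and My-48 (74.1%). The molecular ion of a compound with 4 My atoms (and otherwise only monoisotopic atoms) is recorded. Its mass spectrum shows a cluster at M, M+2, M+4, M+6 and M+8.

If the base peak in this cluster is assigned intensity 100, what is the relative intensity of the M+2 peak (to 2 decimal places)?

12.22

Binomial terms of (0.259 + 0.741)^4: M 0.0045, M+2 0.0515, M+4 0.2210, M+6 0.4215, M+8 0.3015 → M+6 is the base peak.
P(M+6) = C(4,3) × 0.259^1 × 0.741^3 = 4 × 0.2590 × 0.40686902 = 0.421516 (base)
P(M+2) = C(4,1) × 0.259^3 × 0.741^1 = 4 × 0.01737398 × 0.7410 = 0.051496
Relative intensity = 0.051496 / 0.421516 × 100 = 12.22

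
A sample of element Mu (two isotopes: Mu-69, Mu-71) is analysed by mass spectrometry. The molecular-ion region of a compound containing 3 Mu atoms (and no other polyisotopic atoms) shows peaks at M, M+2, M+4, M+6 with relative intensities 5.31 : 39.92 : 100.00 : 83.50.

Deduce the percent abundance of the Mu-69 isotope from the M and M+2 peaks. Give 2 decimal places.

Write p for the Mu-69 fraction. I(M+2)/I(M) = [C(3,1)·p^2·(1−p)] / p^3 = 3·(1−p)/p = 39.92/5.31 = 7.5179
(1−p)/p = 7.5179/3 = 2.5060  ⇒  p = 1/(1 + 2.5060) = 0.2852
Mu-69: 28.52%, Mu-71: 71.48%.

28.52%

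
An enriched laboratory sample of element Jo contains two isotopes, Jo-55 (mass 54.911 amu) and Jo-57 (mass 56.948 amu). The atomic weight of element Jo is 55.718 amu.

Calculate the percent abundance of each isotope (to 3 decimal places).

Writing the weighted mean with unknown fraction x of Jo-55:
54.911·x + 56.948·(1 − x) = 55.718
(54.911 − 56.948)·x = 55.718 − 56.948
x = -1.230 / -2.037 = 0.60383 → 60.383% Jo-55, 39.617% Jo-57.

Jo-55: 60.383%, Jo-57: 39.617%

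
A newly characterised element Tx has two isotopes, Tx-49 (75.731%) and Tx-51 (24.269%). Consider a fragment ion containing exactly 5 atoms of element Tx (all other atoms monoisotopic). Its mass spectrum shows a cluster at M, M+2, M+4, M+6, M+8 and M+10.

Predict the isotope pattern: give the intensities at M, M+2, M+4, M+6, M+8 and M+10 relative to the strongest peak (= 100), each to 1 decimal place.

Each Tx atom is independently Tx-49 (p = 0.75731) or Tx-51 (q = 0.24269); the cluster is the binomial expansion (p + q)^5.
P(M) = 0.75731^5 = 0.249097
P(M+2) = 5 × 0.75731^4 × 0.24269^1 = 0.399132
P(M+4) = 10 × 0.75731^3 × 0.24269^2 = 0.255814
P(M+6) = 10 × 0.75731^2 × 0.24269^3 = 0.081979
P(M+8) = 5 × 0.75731^1 × 0.24269^4 = 0.013136
P(M+10) = 0.24269^5 = 0.000842
The M+2 peak is largest (0.399132); scaling to 100 gives 62.4 : 100.0 : 64.1 : 20.5 : 3.3 : 0.2.

62.4 : 100.0 : 64.1 : 20.5 : 3.3 : 0.2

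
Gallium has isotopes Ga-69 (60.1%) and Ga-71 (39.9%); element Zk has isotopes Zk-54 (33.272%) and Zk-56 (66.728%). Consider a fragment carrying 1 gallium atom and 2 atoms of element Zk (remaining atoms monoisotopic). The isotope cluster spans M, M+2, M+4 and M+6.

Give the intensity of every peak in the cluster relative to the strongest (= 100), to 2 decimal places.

Gallium pattern (n=1): 0.6010 : 0.3990
Element Zk pattern (n=2): 0.1107026 : 0.4440348 : 0.4452626
Convolve the two distributions (both contribute in 2-u steps):
  M: 0.6010×0.1107026 = 0.066532
  M+2: 0.6010×0.4440348 + 0.3990×0.1107026 = 0.311035
  M+4: 0.6010×0.4452626 + 0.3990×0.4440348 = 0.444773
  M+6: 0.3990×0.4452626 = 0.177660
Scale to base peak (0.444773) = 100: 14.96 : 69.93 : 100.00 : 39.94

14.96 : 69.93 : 100.00 : 39.94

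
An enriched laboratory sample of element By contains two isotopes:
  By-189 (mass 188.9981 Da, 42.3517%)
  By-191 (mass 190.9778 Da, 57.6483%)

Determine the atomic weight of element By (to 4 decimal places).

190.1394 Da

The abundance-weighted mean is 0.423517 × 188.9981 + 0.576483 × 190.9778
= 80.04391 + 110.09546 = 190.13937 Da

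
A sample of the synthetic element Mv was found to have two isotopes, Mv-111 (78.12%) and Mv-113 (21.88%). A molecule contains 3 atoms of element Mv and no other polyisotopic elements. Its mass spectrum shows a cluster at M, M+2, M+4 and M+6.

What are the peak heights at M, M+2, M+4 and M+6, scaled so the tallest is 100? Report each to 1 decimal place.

Each Mv atom is independently Mv-111 (p = 0.7812) or Mv-113 (q = 0.2188); the cluster is the binomial expansion (p + q)^3.
P(M) = 0.7812^3 = 0.476746
P(M+2) = 3 × 0.7812^2 × 0.2188^1 = 0.400583
P(M+4) = 3 × 0.7812^1 × 0.2188^2 = 0.112196
P(M+6) = 0.2188^3 = 0.010475
The M peak is largest (0.476746); scaling to 100 gives 100.0 : 84.0 : 23.5 : 2.2.

100.0 : 84.0 : 23.5 : 2.2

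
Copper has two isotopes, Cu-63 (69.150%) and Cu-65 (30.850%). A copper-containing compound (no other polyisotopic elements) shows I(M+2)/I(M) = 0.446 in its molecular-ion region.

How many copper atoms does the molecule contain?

With n Cu atoms, P(M+2)/P(M) = C(n,1)·p^(n−1)q / p^n = n·q/p = n · 0.30850/0.69150.
n = 0.446 × 0.69150/0.30850 = 1.00 ≈ 1

1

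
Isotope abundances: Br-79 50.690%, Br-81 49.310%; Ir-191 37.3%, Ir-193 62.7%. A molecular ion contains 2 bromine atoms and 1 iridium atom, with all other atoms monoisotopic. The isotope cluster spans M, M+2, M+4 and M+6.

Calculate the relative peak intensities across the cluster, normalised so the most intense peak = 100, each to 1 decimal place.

23.7 : 86.0 : 100.0 : 37.7

Bromine pattern (n=2): 0.25694761 : 0.49990478 : 0.24314761
Iridium pattern (n=1): 0.3730 : 0.6270
Convolve the two distributions (both contribute in 2-u steps):
  M: 0.25694761×0.3730 = 0.095841
  M+2: 0.25694761×0.6270 + 0.49990478×0.3730 = 0.347571
  M+4: 0.49990478×0.6270 + 0.24314761×0.3730 = 0.404134
  M+6: 0.24314761×0.6270 = 0.152454
Scale to base peak (0.404134) = 100: 23.7 : 86.0 : 100.0 : 37.7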